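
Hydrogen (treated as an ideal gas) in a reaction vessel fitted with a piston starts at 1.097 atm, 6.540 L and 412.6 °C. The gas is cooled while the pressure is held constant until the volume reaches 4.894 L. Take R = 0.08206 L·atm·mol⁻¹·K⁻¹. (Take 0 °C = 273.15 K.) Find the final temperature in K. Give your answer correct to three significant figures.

T₂ ≈ 513 K

Convert: T₁ = 685.8 K.
Isobaric, so V/T is constant: P₂ = P₁; T₂ = T₁·(V₂/V₁) = 513.2 K.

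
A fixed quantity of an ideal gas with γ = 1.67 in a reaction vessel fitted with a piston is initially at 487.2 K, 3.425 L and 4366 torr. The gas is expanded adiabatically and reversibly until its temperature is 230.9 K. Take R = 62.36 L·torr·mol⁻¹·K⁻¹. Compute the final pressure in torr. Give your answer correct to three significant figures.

P₂ ≈ 679 torr

Adiabatic (γ = 1.67), T V^(γ−1) and P V^γ constant: P₂ = P₁·(T₂/T₁)^(γ/(γ−1)) = 678.9 torr; V₂ = V₁·(T₁/T₂)^(1/(γ−1)) = 10.44 L.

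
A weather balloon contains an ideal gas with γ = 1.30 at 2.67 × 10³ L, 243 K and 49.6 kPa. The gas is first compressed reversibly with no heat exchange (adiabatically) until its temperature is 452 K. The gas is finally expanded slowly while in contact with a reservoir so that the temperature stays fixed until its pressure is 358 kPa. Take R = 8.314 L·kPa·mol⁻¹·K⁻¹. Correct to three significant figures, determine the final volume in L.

Reversible adiabatic, γ = 1.30: P₂ = P₁·(T₂/T₁)^(γ/(γ−1)) = 730.2 kPa; V₂ = V₁·(T₁/T₂)^(1/(γ−1)) = 337.3 L.
T constant ⇒ Boyle's law P V = const: T₃ = T₂; V₃ = V₂·(P₂/P₃) = 688.1 L.

V₃ ≈ 688 L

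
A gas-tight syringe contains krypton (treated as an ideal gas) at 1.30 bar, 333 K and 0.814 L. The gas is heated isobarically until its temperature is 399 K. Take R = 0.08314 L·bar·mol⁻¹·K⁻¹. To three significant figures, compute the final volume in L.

V₂ ≈ 0.975 L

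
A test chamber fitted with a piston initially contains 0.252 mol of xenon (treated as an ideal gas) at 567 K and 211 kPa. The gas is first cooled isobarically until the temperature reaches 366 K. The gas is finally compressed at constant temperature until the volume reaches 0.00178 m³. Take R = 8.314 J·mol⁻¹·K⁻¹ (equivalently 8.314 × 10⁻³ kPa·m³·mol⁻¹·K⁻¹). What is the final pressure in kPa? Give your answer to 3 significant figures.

P₃ ≈ 431 kPa

From PV = nRT: V₁ = nRT₁/P₁ = 0.005630 m³.
Isobaric, so V/T is constant: P₂ = P₁; V₂ = V₁·(T₂/T₁) = 0.003634 m³.
Isothermal, so P V is constant: T₃ = T₂; P₃ = P₂·(V₂/V₃) = 430.8 kPa.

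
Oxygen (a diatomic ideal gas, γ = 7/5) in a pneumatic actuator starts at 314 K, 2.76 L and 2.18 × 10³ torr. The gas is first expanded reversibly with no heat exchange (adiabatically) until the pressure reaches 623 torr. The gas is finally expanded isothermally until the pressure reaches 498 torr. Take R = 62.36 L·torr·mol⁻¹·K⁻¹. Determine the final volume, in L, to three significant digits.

Adiabatic (γ = 7/5), T V^(γ−1) and P V^γ constant: T₂ = T₁·(P₂/P₁)^((γ−1)/γ) = 219.5 K; V₂ = V₁·(P₁/P₂)^(1/γ) = 6.752 L.
T constant ⇒ Boyle's law P V = const: T₃ = T₂; V₃ = V₂·(P₂/P₃) = 8.447 L.

V₃ ≈ 8.45 L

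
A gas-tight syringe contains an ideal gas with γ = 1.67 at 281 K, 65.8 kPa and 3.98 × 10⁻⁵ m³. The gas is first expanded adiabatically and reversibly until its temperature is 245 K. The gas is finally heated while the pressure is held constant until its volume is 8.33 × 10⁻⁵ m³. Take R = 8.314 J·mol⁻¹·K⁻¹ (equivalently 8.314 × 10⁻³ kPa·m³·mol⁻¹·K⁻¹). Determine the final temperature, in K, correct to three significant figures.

Adiabatic (γ = 1.67), T V^(γ−1) and P V^γ constant: P₂ = P₁·(T₂/T₁)^(γ/(γ−1)) = 46.75 kPa; V₂ = V₁·(T₁/T₂)^(1/(γ−1)) = 4.884e-05 m³.
P constant ⇒ V ∝ T: P₃ = P₂; T₃ = T₂·(V₃/V₂) = 417.9 K.

T₃ ≈ 418 K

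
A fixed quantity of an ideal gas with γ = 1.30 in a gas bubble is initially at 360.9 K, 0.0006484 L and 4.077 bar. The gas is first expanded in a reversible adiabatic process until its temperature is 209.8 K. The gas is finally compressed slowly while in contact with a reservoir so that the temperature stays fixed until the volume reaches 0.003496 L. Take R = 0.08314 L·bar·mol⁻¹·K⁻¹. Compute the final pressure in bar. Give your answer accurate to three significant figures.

P₃ ≈ 0.440 bar

Adiabatic (γ = 1.30), T V^(γ−1) and P V^γ constant: P₂ = P₁·(T₂/T₁)^(γ/(γ−1)) = 0.3886 bar; V₂ = V₁·(T₁/T₂)^(1/(γ−1)) = 0.003955 L.
T constant ⇒ Boyle's law P V = const: T₃ = T₂; P₃ = P₂·(V₂/V₃) = 0.4396 bar.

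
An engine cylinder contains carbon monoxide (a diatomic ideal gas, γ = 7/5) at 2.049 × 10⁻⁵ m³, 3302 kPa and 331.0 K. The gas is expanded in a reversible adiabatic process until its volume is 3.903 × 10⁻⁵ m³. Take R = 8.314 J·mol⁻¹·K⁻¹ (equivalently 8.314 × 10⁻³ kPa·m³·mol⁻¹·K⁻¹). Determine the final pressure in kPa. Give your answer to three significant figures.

Adiabatic (γ = 7/5), T V^(γ−1) and P V^γ constant: T₂ = T₁·(V₁/V₂)^(γ−1) = 255.8 K; P₂ = P₁·(V₁/V₂)^γ = 1340 kPa.

P₂ ≈ 1.34e+03 kPa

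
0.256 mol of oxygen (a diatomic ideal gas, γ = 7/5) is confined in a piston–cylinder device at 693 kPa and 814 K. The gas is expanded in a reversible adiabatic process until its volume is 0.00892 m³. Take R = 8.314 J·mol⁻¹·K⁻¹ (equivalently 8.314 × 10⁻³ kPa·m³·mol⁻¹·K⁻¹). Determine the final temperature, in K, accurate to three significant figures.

T₂ ≈ 489 K

From PV = nRT: V₁ = nRT₁/P₁ = 0.002500 m³.
Adiabatic (γ = 7/5), T V^(γ−1) and P V^γ constant: T₂ = T₁·(V₁/V₂)^(γ−1) = 489.4 K; P₂ = P₁·(V₁/V₂)^γ = 116.8 kPa.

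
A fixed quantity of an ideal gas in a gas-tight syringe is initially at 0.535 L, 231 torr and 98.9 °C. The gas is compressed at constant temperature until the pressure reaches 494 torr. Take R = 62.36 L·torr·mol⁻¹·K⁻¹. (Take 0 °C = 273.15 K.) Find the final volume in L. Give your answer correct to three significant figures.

V₂ ≈ 0.250 L

Convert: T₁ = 372.0 K.
Isothermal, so P V is constant: T₂ = T₁; V₂ = V₁·(P₁/P₂) = 0.2502 L.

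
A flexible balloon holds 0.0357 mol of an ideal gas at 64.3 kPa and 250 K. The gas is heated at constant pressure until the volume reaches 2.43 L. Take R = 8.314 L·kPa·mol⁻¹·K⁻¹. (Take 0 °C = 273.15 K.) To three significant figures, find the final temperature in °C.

T₂ ≈ 253 °C

From PV = nRT: V₁ = nRT₁/P₁ = 1.154 L.
P constant ⇒ V ∝ T: P₂ = P₁; T₂ = T₁·(V₂/V₁) = 526.4 K.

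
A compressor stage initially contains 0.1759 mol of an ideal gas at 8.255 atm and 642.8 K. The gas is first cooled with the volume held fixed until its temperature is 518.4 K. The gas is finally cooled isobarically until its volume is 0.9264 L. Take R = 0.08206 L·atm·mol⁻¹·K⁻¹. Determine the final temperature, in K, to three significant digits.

From PV = nRT: V₁ = nRT₁/P₁ = 1.124 L.
Isochoric, so P/T is constant: V₂ = V₁; P₂ = P₁·(T₂/T₁) = 6.657 atm.
P constant ⇒ V ∝ T: P₃ = P₂; T₃ = T₂·(V₃/V₂) = 427.3 K.

T₃ ≈ 427 K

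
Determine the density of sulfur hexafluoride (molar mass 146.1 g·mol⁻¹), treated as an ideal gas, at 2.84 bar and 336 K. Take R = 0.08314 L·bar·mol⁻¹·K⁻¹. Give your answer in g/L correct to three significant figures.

ρ ≈ 14.9 g/L

ρ = PM/(RT) = (2.84 × 146.1) / (0.08314 × 336.0)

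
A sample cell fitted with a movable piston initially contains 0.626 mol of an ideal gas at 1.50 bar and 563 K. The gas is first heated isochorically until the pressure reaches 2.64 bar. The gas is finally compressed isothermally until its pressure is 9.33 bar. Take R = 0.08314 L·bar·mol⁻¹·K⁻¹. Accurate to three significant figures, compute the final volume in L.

V₃ ≈ 5.53 L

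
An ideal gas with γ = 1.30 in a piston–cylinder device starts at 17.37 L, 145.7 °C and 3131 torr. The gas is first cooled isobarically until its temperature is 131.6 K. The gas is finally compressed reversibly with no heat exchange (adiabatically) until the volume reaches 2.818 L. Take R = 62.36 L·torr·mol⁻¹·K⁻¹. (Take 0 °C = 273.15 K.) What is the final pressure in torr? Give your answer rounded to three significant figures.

Convert: T₁ = 418.8 K.
Isobaric, so V/T is constant: P₂ = P₁; V₂ = V₁·(T₂/T₁) = 5.458 L.
Reversible adiabatic, γ = 1.30: T₃ = T₂·(V₂/V₃)^(γ−1) = 160.5 K; P₃ = P₂·(V₂/V₃)^γ = 7394 torr.

P₃ ≈ 7.39e+03 torr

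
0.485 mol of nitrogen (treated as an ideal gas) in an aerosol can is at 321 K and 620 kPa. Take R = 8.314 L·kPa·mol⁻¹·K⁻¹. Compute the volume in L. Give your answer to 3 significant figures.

PV = nRT ⇒ V = nRT/P = (0.485 × 8.314 × 321) / 620

V ≈ 2.09 L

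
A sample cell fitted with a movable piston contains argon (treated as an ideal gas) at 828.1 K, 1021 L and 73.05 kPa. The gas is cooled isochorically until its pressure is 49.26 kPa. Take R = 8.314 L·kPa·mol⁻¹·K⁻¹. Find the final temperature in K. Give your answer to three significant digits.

T₂ ≈ 558 K

Isochoric, so P/T is constant: V₂ = V₁; T₂ = T₁·(P₂/P₁) = 558.4 K.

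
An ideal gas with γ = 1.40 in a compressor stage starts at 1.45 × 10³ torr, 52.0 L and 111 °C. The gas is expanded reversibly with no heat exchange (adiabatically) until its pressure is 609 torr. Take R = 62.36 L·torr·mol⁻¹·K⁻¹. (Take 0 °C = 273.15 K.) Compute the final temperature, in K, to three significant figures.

Convert: T₁ = 384.1 K.
Reversible adiabatic, γ = 1.40: T₂ = T₁·(P₂/P₁)^((γ−1)/γ) = 299.8 K; V₂ = V₁·(P₁/P₂)^(1/γ) = 96.63 L.

T₂ ≈ 300 K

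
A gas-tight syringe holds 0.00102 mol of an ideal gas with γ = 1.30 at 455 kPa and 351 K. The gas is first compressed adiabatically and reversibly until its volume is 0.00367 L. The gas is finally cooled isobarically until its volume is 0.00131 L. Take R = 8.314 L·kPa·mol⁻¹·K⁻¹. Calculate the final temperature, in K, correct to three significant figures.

From PV = nRT: V₁ = nRT₁/P₁ = 0.006542 L.
Reversible adiabatic, γ = 1.30: T₂ = T₁·(V₁/V₂)^(γ−1) = 417.5 K; P₂ = P₁·(V₁/V₂)^γ = 964.6 kPa.
Isobaric, so V/T is constant: P₃ = P₂; T₃ = T₂·(V₃/V₂) = 149.0 K.

T₃ ≈ 149 K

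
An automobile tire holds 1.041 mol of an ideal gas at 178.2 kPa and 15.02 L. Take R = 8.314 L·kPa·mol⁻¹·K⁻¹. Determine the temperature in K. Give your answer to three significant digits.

PV = nRT ⇒ T = PV/(nR) = (178.2 × 15.02) / (1.041 × 8.314)

T ≈ 309 K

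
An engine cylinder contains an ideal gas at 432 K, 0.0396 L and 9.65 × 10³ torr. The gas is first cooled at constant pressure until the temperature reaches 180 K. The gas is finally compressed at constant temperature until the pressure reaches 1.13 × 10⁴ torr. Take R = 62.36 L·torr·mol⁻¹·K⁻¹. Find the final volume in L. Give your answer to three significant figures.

Isobaric, so V/T is constant: P₂ = P₁; V₂ = V₁·(T₂/T₁) = 0.01650 L.
T constant ⇒ Boyle's law P V = const: T₃ = T₂; V₃ = V₂·(P₂/P₃) = 0.01409 L.

V₃ ≈ 0.0141 L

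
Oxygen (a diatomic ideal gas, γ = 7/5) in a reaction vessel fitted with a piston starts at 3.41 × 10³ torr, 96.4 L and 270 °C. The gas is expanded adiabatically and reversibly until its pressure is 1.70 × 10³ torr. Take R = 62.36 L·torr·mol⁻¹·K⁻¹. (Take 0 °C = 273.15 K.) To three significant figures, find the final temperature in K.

T₂ ≈ 445 K

Convert: T₁ = 543.1 K.
Adiabatic (γ = 7/5), T V^(γ−1) and P V^γ constant: T₂ = T₁·(P₂/P₁)^((γ−1)/γ) = 445.2 K; V₂ = V₁·(P₁/P₂)^(1/γ) = 158.5 L.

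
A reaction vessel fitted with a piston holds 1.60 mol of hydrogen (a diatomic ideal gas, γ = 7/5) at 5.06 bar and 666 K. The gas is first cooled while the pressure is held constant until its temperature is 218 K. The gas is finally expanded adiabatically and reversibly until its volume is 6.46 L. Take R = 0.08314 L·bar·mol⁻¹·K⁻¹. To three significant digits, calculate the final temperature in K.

T₃ ≈ 208 K

From PV = nRT: V₁ = nRT₁/P₁ = 17.51 L.
P constant ⇒ V ∝ T: P₂ = P₁; V₂ = V₁·(T₂/T₁) = 5.731 L.
Reversible adiabatic, γ = 7/5: T₃ = T₂·(V₂/V₃)^(γ−1) = 207.8 K; P₃ = P₂·(V₂/V₃)^γ = 4.279 bar.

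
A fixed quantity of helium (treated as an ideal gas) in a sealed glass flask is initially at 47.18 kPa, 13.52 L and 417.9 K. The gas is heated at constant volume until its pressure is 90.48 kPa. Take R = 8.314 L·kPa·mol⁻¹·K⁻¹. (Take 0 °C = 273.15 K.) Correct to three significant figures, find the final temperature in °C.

Isochoric, so P/T is constant: V₂ = V₁; T₂ = T₁·(P₂/P₁) = 801.4 K.

T₂ ≈ 528 °C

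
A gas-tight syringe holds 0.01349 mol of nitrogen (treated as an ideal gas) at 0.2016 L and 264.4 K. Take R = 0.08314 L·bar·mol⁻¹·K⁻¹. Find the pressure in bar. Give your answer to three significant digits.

P ≈ 1.47 bar

PV = nRT ⇒ P = nRT/V = (0.01349 × 0.08314 × 264.4) / 0.2016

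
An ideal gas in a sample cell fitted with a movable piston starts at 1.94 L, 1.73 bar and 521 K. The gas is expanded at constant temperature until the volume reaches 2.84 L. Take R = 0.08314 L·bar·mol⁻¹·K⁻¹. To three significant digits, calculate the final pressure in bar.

Isothermal, so P V is constant: T₂ = T₁; P₂ = P₁·(V₁/V₂) = 1.182 bar.

P₂ ≈ 1.18 bar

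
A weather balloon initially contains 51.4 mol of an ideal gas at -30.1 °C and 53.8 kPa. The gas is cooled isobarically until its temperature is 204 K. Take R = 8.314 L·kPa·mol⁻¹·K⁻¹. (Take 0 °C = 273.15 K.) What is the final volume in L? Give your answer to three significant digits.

Convert: T₁ = 243.0 K.
From PV = nRT: V₁ = nRT₁/P₁ = 1931 L.
Isobaric, so V/T is constant: P₂ = P₁; V₂ = V₁·(T₂/T₁) = 1620 L.

V₂ ≈ 1.62e+03 L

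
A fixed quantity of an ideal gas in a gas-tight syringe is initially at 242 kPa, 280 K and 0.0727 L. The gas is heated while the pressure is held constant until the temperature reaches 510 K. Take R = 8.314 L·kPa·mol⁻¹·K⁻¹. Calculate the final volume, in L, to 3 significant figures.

V₂ ≈ 0.132 L

P constant ⇒ V ∝ T: P₂ = P₁; V₂ = V₁·(T₂/T₁) = 0.1324 L.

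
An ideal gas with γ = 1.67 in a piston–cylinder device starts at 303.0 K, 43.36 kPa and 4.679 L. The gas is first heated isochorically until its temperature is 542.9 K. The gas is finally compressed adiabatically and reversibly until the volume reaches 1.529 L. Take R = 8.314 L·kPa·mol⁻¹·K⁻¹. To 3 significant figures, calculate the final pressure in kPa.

P₃ ≈ 503 kPa

Isochoric, so P/T is constant: V₂ = V₁; P₂ = P₁·(T₂/T₁) = 77.69 kPa.
Reversible adiabatic, γ = 1.67: T₃ = T₂·(V₂/V₃)^(γ−1) = 1149 K; P₃ = P₂·(V₂/V₃)^γ = 503.0 kPa.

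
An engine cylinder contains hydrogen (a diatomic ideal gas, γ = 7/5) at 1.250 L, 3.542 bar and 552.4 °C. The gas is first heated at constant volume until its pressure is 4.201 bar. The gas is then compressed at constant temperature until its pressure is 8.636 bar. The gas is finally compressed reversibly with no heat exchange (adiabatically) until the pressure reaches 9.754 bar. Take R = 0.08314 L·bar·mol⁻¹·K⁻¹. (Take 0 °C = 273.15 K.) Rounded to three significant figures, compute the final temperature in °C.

T₄ ≈ 741 °C

Convert: T₁ = 825.5 K.
Isochoric, so P/T is constant: V₂ = V₁; T₂ = T₁·(P₂/P₁) = 979.1 K.
T constant ⇒ Boyle's law P V = const: T₃ = T₂; V₃ = V₂·(P₂/P₃) = 0.6081 L.
Adiabatic (γ = 7/5), T V^(γ−1) and P V^γ constant: T₄ = T₃·(P₄/P₃)^((γ−1)/γ) = 1014 K; V₄ = V₃·(P₃/P₄)^(1/γ) = 0.5574 L.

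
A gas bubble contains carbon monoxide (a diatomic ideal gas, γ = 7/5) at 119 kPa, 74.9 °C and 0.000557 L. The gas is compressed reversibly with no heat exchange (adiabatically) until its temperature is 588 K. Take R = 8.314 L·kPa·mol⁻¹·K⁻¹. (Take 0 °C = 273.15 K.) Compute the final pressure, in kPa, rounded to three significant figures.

Convert: T₁ = 348.0 K.
Adiabatic (γ = 7/5), T V^(γ−1) and P V^γ constant: P₂ = P₁·(T₂/T₁)^(γ/(γ−1)) = 745.8 kPa; V₂ = V₁·(T₁/T₂)^(1/(γ−1)) = 0.0001501 L.

P₂ ≈ 746 kPa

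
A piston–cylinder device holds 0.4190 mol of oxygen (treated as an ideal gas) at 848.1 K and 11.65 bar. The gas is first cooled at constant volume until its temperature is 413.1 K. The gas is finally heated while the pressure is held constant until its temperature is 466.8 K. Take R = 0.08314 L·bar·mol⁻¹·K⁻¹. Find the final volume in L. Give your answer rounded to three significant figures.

From PV = nRT: V₁ = nRT₁/P₁ = 2.536 L.
V constant ⇒ P ∝ T: V₂ = V₁; P₂ = P₁·(T₂/T₁) = 5.675 bar.
Isobaric, so V/T is constant: P₃ = P₂; V₃ = V₂·(T₃/T₂) = 2.866 L.

V₃ ≈ 2.87 L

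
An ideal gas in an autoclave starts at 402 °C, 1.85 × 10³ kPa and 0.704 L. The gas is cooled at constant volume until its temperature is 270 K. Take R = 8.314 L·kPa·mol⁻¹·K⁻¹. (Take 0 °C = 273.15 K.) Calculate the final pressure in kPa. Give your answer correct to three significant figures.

Convert: T₁ = 675.1 K.
Isochoric, so P/T is constant: V₂ = V₁; P₂ = P₁·(T₂/T₁) = 739.8 kPa.

P₂ ≈ 740 kPa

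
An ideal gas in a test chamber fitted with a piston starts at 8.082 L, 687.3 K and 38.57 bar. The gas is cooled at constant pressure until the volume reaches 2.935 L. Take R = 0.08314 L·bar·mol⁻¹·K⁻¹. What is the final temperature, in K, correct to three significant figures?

T₂ ≈ 250 K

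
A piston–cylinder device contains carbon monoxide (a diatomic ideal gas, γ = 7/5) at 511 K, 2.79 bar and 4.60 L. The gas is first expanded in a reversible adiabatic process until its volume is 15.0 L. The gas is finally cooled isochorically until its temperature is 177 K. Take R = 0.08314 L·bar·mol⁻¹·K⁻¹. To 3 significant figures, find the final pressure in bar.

Reversible adiabatic, γ = 7/5: T₂ = T₁·(V₁/V₂)^(γ−1) = 318.5 K; P₂ = P₁·(V₁/V₂)^γ = 0.5333 bar.
Isochoric, so P/T is constant: V₃ = V₂; P₃ = P₂·(T₃/T₂) = 0.2964 bar.

P₃ ≈ 0.296 bar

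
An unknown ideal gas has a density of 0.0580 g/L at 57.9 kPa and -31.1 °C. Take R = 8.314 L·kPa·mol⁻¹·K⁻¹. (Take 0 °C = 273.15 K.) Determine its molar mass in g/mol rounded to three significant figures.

ρ = PM/(RT) ⇒ M = ρRT/P = (0.0580 × 8.314 × 242.0) / 57.9

M ≈ 2.02 g/mol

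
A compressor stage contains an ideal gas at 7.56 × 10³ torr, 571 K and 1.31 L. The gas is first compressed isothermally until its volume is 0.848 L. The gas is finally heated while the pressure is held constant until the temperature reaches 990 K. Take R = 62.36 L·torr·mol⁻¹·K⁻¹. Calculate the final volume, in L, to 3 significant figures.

V₃ ≈ 1.47 L

T constant ⇒ Boyle's law P V = const: T₂ = T₁; P₂ = P₁·(V₁/V₂) = 1.168e+04 torr.
P constant ⇒ V ∝ T: P₃ = P₂; V₃ = V₂·(T₃/T₂) = 1.470 L.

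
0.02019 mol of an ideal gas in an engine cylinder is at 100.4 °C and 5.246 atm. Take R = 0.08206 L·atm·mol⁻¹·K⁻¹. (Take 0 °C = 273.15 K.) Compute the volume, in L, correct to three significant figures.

V ≈ 0.118 L

Convert: T = 373.55 K.
PV = nRT ⇒ V = nRT/P = (0.02019 × 0.08206 × 373.55) / 5.246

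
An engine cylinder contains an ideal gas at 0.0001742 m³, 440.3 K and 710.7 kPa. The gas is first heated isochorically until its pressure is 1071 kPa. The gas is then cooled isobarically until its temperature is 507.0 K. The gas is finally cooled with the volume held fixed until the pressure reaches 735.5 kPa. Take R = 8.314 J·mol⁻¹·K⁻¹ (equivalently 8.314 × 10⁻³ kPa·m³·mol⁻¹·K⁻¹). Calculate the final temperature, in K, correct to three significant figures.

V constant ⇒ P ∝ T: V₂ = V₁; T₂ = T₁·(P₂/P₁) = 663.5 K.
Isobaric, so V/T is constant: P₃ = P₂; V₃ = V₂·(T₃/T₂) = 0.0001331 m³.
Isochoric, so P/T is constant: V₄ = V₃; T₄ = T₃·(P₄/P₃) = 348.2 K.

T₄ ≈ 348 K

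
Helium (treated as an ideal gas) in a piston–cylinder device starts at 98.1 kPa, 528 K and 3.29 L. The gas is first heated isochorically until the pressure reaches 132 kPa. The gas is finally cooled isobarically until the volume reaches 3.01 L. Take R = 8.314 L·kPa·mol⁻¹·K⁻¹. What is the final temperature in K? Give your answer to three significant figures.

T₃ ≈ 650 K

Isochoric, so P/T is constant: V₂ = V₁; T₂ = T₁·(P₂/P₁) = 710.5 K.
Isobaric, so V/T is constant: P₃ = P₂; T₃ = T₂·(V₃/V₂) = 650.0 K.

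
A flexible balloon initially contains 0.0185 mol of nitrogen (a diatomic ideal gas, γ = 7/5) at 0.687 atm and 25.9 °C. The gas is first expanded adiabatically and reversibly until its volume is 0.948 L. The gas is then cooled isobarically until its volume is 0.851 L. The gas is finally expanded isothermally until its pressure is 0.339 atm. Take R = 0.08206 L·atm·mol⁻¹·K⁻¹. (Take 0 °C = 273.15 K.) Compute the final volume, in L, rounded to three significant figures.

V₄ ≈ 1.04 L

Convert: T₁ = 299.0 K.
From PV = nRT: V₁ = nRT₁/P₁ = 0.6608 L.
Reversible adiabatic, γ = 7/5: T₂ = T₁·(V₁/V₂)^(γ−1) = 258.9 K; P₂ = P₁·(V₁/V₂)^γ = 0.4145 atm.
Isobaric, so V/T is constant: P₃ = P₂; T₃ = T₂·(V₃/V₂) = 232.4 K.
T constant ⇒ Boyle's law P V = const: T₄ = T₃; V₄ = V₃·(P₃/P₄) = 1.041 L.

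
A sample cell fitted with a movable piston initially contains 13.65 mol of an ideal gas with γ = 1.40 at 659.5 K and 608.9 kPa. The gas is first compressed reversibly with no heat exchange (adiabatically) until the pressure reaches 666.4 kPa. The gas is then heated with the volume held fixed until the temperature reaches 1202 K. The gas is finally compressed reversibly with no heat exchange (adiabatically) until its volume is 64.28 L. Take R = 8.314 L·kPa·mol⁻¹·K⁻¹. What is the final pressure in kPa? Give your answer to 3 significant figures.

P₄ ≈ 2.68e+03 kPa

From PV = nRT: V₁ = nRT₁/P₁ = 122.9 L.
Reversible adiabatic, γ = 1.40: T₂ = T₁·(P₂/P₁)^((γ−1)/γ) = 676.7 K; V₂ = V₁·(P₁/P₂)^(1/γ) = 115.2 L.
V constant ⇒ P ∝ T: V₃ = V₂; P₃ = P₂·(T₃/T₂) = 1184 kPa.
Reversible adiabatic, γ = 1.40: T₄ = T₃·(V₃/V₄)^(γ−1) = 1518 K; P₄ = P₃·(V₃/V₄)^γ = 2680 kPa.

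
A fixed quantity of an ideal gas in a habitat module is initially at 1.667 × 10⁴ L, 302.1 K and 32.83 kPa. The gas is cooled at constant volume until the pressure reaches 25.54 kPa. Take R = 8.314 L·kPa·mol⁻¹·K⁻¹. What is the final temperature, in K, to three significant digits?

Isochoric, so P/T is constant: V₂ = V₁; T₂ = T₁·(P₂/P₁) = 235.0 K.

T₂ ≈ 235 K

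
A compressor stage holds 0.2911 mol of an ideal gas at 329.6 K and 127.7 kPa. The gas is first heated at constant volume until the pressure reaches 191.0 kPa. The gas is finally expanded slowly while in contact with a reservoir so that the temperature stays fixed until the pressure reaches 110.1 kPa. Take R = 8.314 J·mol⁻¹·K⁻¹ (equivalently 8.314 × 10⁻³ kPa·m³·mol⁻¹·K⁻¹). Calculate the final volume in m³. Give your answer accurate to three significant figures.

V₃ ≈ 0.0108 m³

From PV = nRT: V₁ = nRT₁/P₁ = 0.006247 m³.
V constant ⇒ P ∝ T: V₂ = V₁; T₂ = T₁·(P₂/P₁) = 493.0 K.
T constant ⇒ Boyle's law P V = const: T₃ = T₂; V₃ = V₂·(P₂/P₃) = 0.01084 m³.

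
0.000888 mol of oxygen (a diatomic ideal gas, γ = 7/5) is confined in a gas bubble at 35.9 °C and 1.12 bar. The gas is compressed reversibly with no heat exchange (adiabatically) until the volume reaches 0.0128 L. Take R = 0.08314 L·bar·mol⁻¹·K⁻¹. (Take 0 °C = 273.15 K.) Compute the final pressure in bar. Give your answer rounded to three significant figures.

P₂ ≈ 2.15 bar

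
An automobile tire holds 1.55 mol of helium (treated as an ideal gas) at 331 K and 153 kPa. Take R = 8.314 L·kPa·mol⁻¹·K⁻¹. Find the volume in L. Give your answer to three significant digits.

V ≈ 27.9 L

PV = nRT ⇒ V = nRT/P = (1.55 × 8.314 × 331) / 153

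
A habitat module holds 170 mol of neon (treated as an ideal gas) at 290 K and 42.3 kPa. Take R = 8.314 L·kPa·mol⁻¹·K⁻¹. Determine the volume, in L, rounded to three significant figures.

PV = nRT ⇒ V = nRT/P = (170 × 8.314 × 290) / 42.3

V ≈ 9.69e+03 L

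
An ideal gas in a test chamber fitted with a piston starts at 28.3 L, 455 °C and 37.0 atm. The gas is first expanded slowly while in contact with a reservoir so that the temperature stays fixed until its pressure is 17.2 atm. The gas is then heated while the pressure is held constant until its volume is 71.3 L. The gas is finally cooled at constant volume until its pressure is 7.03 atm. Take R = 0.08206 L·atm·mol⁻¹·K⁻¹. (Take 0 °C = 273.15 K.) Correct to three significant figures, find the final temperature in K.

T₄ ≈ 349 K

Convert: T₁ = 728.1 K.
Isothermal, so P V is constant: T₂ = T₁; V₂ = V₁·(P₁/P₂) = 60.88 L.
Isobaric, so V/T is constant: P₃ = P₂; T₃ = T₂·(V₃/V₂) = 852.8 K.
Isochoric, so P/T is constant: V₄ = V₃; T₄ = T₃·(P₄/P₃) = 348.6 K.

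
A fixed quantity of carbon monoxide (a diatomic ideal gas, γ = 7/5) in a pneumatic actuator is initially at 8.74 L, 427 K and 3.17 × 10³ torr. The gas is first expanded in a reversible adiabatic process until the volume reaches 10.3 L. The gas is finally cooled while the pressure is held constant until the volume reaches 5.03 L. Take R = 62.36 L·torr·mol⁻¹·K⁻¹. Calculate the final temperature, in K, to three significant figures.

Reversible adiabatic, γ = 7/5: T₂ = T₁·(V₁/V₂)^(γ−1) = 399.9 K; P₂ = P₁·(V₁/V₂)^γ = 2519 torr.
P constant ⇒ V ∝ T: P₃ = P₂; T₃ = T₂·(V₃/V₂) = 195.3 K.

T₃ ≈ 195 K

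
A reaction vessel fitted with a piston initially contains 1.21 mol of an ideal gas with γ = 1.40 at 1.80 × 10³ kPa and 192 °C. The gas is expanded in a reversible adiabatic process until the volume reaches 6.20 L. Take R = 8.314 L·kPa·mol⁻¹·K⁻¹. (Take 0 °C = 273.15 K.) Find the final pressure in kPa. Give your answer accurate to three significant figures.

Convert: T₁ = 465.1 K.
From PV = nRT: V₁ = nRT₁/P₁ = 2.600 L.
Reversible adiabatic, γ = 1.40: T₂ = T₁·(V₁/V₂)^(γ−1) = 328.6 K; P₂ = P₁·(V₁/V₂)^γ = 533.1 kPa.

P₂ ≈ 533 kPa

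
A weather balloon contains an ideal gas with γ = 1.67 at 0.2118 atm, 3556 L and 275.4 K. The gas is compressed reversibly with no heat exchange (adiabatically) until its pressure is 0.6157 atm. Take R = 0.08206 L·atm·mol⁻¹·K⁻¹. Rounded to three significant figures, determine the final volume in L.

Reversible adiabatic, γ = 1.67: T₂ = T₁·(P₂/P₁)^((γ−1)/γ) = 422.6 K; V₂ = V₁·(P₁/P₂)^(1/γ) = 1877 L.

V₂ ≈ 1.88e+03 L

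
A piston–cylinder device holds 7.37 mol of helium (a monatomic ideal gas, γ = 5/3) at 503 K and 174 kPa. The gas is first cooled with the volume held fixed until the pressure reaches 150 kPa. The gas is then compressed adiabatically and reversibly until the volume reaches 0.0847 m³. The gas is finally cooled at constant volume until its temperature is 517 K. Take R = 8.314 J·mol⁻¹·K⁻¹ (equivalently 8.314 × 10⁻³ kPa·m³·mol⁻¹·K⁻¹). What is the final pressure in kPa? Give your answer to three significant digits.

P₄ ≈ 374 kPa

From PV = nRT: V₁ = nRT₁/P₁ = 0.1771 m³.
V constant ⇒ P ∝ T: V₂ = V₁; T₂ = T₁·(P₂/P₁) = 433.6 K.
Adiabatic (γ = 5/3), T V^(γ−1) and P V^γ constant: T₃ = T₂·(V₂/V₃)^(γ−1) = 709.1 K; P₃ = P₂·(V₂/V₃)^γ = 513.0 kPa.
Isochoric, so P/T is constant: V₄ = V₃; P₄ = P₃·(T₄/T₃) = 374.0 kPa.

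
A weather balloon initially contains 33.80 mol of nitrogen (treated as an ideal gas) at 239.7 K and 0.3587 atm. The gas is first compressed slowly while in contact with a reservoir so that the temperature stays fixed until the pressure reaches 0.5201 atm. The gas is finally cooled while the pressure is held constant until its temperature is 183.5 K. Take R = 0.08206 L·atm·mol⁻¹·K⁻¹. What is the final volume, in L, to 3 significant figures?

From PV = nRT: V₁ = nRT₁/P₁ = 1853 L.
Isothermal, so P V is constant: T₂ = T₁; V₂ = V₁·(P₁/P₂) = 1278 L.
P constant ⇒ V ∝ T: P₃ = P₂; V₃ = V₂·(T₃/T₂) = 978.6 L.

V₃ ≈ 979 L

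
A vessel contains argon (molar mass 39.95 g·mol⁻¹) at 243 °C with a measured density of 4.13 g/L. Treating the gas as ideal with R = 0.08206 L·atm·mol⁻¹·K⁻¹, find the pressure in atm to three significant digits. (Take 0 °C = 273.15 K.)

ρ = PM/(RT) ⇒ P = ρRT/M = (4.13 × 0.08206 × 516.1) / 39.95

P ≈ 4.38 atm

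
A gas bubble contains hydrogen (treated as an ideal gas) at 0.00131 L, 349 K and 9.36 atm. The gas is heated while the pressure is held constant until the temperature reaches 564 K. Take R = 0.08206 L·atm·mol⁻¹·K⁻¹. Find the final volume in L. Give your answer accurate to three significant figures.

V₂ ≈ 0.00212 L

Isobaric, so V/T is constant: P₂ = P₁; V₂ = V₁·(T₂/T₁) = 0.002117 L.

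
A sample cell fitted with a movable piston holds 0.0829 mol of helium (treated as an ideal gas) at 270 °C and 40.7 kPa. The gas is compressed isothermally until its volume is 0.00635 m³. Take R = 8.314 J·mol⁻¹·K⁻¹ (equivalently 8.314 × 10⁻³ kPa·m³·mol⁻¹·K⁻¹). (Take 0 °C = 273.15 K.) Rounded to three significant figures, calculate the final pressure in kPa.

P₂ ≈ 59.0 kPa

Convert: T₁ = 543.1 K.
From PV = nRT: V₁ = nRT₁/P₁ = 0.009198 m³.
Isothermal, so P V is constant: T₂ = T₁; P₂ = P₁·(V₁/V₂) = 58.95 kPa.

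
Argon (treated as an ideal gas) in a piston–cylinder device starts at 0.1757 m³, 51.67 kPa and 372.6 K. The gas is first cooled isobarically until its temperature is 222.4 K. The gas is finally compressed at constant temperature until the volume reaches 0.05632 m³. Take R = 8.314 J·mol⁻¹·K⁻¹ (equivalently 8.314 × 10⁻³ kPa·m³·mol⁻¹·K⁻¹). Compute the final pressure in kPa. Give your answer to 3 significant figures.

P₃ ≈ 96.2 kPa

Isobaric, so V/T is constant: P₂ = P₁; V₂ = V₁·(T₂/T₁) = 0.1049 m³.
T constant ⇒ Boyle's law P V = const: T₃ = T₂; P₃ = P₂·(V₂/V₃) = 96.21 kPa.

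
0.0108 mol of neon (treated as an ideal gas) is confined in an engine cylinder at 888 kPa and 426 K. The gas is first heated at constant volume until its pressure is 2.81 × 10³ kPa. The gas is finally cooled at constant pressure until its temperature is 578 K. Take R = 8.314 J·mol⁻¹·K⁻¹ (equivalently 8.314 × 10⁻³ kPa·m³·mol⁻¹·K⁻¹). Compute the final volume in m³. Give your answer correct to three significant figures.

V₃ ≈ 1.85e-05 m³

From PV = nRT: V₁ = nRT₁/P₁ = 4.308e-05 m³.
Isochoric, so P/T is constant: V₂ = V₁; T₂ = T₁·(P₂/P₁) = 1348 K.
Isobaric, so V/T is constant: P₃ = P₂; V₃ = V₂·(T₃/T₂) = 1.847e-05 m³.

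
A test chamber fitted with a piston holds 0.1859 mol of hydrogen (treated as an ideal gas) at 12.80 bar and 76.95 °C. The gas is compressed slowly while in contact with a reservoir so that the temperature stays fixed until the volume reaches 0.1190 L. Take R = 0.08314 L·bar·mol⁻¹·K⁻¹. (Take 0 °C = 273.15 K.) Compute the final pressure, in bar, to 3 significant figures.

P₂ ≈ 45.5 bar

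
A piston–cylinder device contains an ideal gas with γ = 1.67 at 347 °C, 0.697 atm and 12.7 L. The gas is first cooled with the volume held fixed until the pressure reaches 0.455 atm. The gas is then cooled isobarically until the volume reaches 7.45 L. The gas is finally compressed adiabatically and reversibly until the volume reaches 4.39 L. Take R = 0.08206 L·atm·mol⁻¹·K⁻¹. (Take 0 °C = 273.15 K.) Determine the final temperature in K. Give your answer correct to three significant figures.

T₄ ≈ 338 K

Convert: T₁ = 620.1 K.
Isochoric, so P/T is constant: V₂ = V₁; T₂ = T₁·(P₂/P₁) = 404.8 K.
Isobaric, so V/T is constant: P₃ = P₂; T₃ = T₂·(V₃/V₂) = 237.5 K.
Adiabatic (γ = 1.67), T V^(γ−1) and P V^γ constant: T₄ = T₃·(V₃/V₄)^(γ−1) = 338.5 K; P₄ = P₃·(V₃/V₄)^γ = 1.101 atm.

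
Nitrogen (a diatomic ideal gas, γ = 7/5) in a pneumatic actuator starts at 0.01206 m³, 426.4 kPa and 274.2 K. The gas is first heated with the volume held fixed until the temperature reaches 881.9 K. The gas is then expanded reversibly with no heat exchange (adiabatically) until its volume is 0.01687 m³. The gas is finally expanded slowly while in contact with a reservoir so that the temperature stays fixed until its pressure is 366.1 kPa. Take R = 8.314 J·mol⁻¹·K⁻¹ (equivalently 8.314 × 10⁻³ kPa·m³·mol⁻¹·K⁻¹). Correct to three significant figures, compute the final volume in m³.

V₄ ≈ 0.0395 m³

Isochoric, so P/T is constant: V₂ = V₁; P₂ = P₁·(T₂/T₁) = 1371 kPa.
Reversible adiabatic, γ = 7/5: T₃ = T₂·(V₂/V₃)^(γ−1) = 771.1 K; P₃ = P₂·(V₂/V₃)^γ = 857.2 kPa.
T constant ⇒ Boyle's law P V = const: T₄ = T₃; V₄ = V₃·(P₃/P₄) = 0.03950 m³.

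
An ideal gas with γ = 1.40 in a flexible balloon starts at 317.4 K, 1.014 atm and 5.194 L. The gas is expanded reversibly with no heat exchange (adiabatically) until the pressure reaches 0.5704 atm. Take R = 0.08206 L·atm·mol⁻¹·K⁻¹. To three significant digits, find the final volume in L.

V₂ ≈ 7.83 L

Reversible adiabatic, γ = 1.40: T₂ = T₁·(P₂/P₁)^((γ−1)/γ) = 269.3 K; V₂ = V₁·(P₁/P₂)^(1/γ) = 7.834 L.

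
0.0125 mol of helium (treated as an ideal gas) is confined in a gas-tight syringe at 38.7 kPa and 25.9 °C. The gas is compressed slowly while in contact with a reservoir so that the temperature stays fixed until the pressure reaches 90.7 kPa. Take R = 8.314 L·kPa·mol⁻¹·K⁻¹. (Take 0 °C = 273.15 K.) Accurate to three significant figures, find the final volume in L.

Convert: T₁ = 299.0 K.
From PV = nRT: V₁ = nRT₁/P₁ = 0.8031 L.
Isothermal, so P V is constant: T₂ = T₁; V₂ = V₁·(P₁/P₂) = 0.3427 L.

V₂ ≈ 0.343 L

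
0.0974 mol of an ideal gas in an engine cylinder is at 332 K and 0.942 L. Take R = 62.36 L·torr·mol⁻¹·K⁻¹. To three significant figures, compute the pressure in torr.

PV = nRT ⇒ P = nRT/V = (0.0974 × 62.36 × 332) / 0.942

P ≈ 2.14e+03 torr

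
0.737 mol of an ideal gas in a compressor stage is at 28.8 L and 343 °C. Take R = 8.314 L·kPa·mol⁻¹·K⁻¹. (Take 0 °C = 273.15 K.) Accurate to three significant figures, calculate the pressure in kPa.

P ≈ 131 kPa

Convert: T = 616.15 K.
PV = nRT ⇒ P = nRT/V = (0.737 × 8.314 × 616.15) / 28.8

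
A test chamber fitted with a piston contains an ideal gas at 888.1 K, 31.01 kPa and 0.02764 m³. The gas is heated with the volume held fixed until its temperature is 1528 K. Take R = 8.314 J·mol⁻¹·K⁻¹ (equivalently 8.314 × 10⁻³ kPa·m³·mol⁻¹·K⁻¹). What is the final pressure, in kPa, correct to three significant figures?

V constant ⇒ P ∝ T: V₂ = V₁; P₂ = P₁·(T₂/T₁) = 53.35 kPa.

P₂ ≈ 53.4 kPa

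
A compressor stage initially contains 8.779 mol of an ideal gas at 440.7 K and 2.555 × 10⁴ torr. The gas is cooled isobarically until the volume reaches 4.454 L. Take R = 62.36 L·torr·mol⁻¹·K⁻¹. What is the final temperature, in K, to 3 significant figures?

From PV = nRT: V₁ = nRT₁/P₁ = 9.443 L.
P constant ⇒ V ∝ T: P₂ = P₁; T₂ = T₁·(V₂/V₁) = 207.9 K.

T₂ ≈ 208 K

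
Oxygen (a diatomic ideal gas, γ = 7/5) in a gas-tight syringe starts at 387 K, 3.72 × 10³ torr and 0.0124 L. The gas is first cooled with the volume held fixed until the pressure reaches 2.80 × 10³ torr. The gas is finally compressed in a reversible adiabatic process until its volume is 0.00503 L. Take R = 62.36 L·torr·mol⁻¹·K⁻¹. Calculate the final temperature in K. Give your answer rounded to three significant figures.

T₃ ≈ 418 K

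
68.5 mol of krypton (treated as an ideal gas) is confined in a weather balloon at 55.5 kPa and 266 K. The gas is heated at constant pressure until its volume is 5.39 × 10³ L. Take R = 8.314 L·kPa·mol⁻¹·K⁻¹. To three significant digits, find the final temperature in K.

From PV = nRT: V₁ = nRT₁/P₁ = 2730 L.
Isobaric, so V/T is constant: P₂ = P₁; T₂ = T₁·(V₂/V₁) = 525.3 K.

T₂ ≈ 525 K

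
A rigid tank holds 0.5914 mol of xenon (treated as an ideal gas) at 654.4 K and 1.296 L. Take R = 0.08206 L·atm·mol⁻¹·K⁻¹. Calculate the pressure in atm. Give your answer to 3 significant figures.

P ≈ 24.5 atm

PV = nRT ⇒ P = nRT/V = (0.5914 × 0.08206 × 654.4) / 1.296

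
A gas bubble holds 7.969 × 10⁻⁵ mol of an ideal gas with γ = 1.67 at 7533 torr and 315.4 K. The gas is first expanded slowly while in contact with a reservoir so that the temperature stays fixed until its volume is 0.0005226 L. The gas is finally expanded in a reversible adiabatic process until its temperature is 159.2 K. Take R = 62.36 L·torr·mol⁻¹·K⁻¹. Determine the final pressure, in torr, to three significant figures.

From PV = nRT: V₁ = nRT₁/P₁ = 0.0002081 L.
Isothermal, so P V is constant: T₂ = T₁; P₂ = P₁·(V₁/V₂) = 2999 torr.
Adiabatic (γ = 1.67), T V^(γ−1) and P V^γ constant: P₃ = P₂·(T₃/T₂)^(γ/(γ−1)) = 545.7 torr; V₃ = V₂·(T₂/T₃)^(1/(γ−1)) = 0.001450 L.

P₃ ≈ 546 torr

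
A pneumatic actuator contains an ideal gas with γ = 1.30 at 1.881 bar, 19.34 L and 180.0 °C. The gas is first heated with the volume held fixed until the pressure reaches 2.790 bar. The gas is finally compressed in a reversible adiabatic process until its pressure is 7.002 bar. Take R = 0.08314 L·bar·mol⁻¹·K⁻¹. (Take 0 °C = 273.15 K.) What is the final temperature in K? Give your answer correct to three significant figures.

T₃ ≈ 831 K

Convert: T₁ = 453.1 K.
V constant ⇒ P ∝ T: V₂ = V₁; T₂ = T₁·(P₂/P₁) = 672.1 K.
Reversible adiabatic, γ = 1.30: T₃ = T₂·(P₃/P₂)^((γ−1)/γ) = 831.1 K; V₃ = V₂·(P₂/P₃)^(1/γ) = 9.529 L.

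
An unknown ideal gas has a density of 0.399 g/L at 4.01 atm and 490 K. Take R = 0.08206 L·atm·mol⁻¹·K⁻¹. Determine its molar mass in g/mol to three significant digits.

ρ = PM/(RT) ⇒ M = ρRT/P = (0.399 × 0.08206 × 490.0) / 4.01

M ≈ 4.00 g/mol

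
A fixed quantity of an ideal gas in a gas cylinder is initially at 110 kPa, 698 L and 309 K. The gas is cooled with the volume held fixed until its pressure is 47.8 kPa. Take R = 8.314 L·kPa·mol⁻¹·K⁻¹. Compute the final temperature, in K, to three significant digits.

T₂ ≈ 134 K

V constant ⇒ P ∝ T: V₂ = V₁; T₂ = T₁·(P₂/P₁) = 134.3 K.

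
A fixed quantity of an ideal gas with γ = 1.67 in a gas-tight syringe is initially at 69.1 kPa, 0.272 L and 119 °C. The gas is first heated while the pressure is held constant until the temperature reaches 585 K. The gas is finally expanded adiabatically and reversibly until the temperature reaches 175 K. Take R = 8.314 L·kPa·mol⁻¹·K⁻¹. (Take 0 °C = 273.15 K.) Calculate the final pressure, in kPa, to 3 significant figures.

P₃ ≈ 3.41 kPa

Convert: T₁ = 392.1 K.
P constant ⇒ V ∝ T: P₂ = P₁; V₂ = V₁·(T₂/T₁) = 0.4058 L.
Adiabatic (γ = 1.67), T V^(γ−1) and P V^γ constant: P₃ = P₂·(T₃/T₂)^(γ/(γ−1)) = 3.413 kPa; V₃ = V₂·(T₂/T₃)^(1/(γ−1)) = 2.458 L.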